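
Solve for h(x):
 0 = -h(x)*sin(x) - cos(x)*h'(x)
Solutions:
 h(x) = C1*cos(x)


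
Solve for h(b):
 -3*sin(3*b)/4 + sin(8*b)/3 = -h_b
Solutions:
 h(b) = C1 - cos(3*b)/4 + cos(8*b)/24


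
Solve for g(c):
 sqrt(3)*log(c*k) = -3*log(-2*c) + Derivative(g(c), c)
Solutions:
 g(c) = C1 + c*(sqrt(3)*log(-k) - 3 - sqrt(3) + 3*log(2)) + c*(sqrt(3) + 3)*log(-c)


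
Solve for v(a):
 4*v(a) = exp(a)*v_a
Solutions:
 v(a) = C1*exp(-4*exp(-a))


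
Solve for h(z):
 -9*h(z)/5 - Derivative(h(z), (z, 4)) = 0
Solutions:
 h(z) = (C1*sin(5^(3/4)*sqrt(6)*z/10) + C2*cos(5^(3/4)*sqrt(6)*z/10))*exp(-5^(3/4)*sqrt(6)*z/10) + (C3*sin(5^(3/4)*sqrt(6)*z/10) + C4*cos(5^(3/4)*sqrt(6)*z/10))*exp(5^(3/4)*sqrt(6)*z/10)


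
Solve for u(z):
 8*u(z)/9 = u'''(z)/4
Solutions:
 u(z) = C3*exp(2*2^(2/3)*3^(1/3)*z/3) + (C1*sin(2^(2/3)*3^(5/6)*z/3) + C2*cos(2^(2/3)*3^(5/6)*z/3))*exp(-2^(2/3)*3^(1/3)*z/3)


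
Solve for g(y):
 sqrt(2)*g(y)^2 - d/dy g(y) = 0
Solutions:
 g(y) = -1/(C1 + sqrt(2)*y)


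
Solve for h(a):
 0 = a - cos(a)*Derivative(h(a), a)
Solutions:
 h(a) = C1 + Integral(a/cos(a), a)


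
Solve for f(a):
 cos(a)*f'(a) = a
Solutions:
 f(a) = C1 + Integral(a/cos(a), a)


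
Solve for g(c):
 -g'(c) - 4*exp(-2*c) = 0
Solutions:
 g(c) = C1 + 2*exp(-2*c)


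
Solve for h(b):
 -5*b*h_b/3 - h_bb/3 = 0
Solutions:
 h(b) = C1 + C2*erf(sqrt(10)*b/2)


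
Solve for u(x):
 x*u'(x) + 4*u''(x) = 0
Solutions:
 u(x) = C1 + C2*erf(sqrt(2)*x/4)


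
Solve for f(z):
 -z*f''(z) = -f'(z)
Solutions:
 f(z) = C1 + C2*z^2


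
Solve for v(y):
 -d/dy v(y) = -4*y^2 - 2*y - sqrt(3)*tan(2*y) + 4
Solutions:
 v(y) = C1 + 4*y^3/3 + y^2 - 4*y - sqrt(3)*log(cos(2*y))/2


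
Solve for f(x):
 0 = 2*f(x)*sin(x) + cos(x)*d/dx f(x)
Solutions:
 f(x) = C1*cos(x)^2


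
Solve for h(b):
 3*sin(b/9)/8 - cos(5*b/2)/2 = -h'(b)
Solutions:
 h(b) = C1 + sin(5*b/2)/5 + 27*cos(b/9)/8


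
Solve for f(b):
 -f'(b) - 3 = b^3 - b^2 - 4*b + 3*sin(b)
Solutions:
 f(b) = C1 - b^4/4 + b^3/3 + 2*b^2 - 3*b + 3*cos(b)


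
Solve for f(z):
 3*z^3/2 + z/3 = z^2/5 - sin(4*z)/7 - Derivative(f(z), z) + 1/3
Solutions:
 f(z) = C1 - 3*z^4/8 + z^3/15 - z^2/6 + z/3 + cos(4*z)/28


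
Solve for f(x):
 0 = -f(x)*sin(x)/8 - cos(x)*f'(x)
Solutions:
 f(x) = C1*cos(x)^(1/8)


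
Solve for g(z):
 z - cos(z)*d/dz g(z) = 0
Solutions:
 g(z) = C1 + Integral(z/cos(z), z)


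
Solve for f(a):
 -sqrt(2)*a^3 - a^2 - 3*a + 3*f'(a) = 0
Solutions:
 f(a) = C1 + sqrt(2)*a^4/12 + a^3/9 + a^2/2


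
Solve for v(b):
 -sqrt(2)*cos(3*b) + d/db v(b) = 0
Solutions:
 v(b) = C1 + sqrt(2)*sin(3*b)/3


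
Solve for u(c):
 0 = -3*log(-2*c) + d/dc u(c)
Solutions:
 u(c) = C1 + 3*c*log(-c) + 3*c*(-1 + log(2))


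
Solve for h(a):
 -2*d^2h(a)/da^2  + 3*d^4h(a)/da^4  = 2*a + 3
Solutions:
 h(a) = C1 + C2*a + C3*exp(-sqrt(6)*a/3) + C4*exp(sqrt(6)*a/3) - a^3/6 - 3*a^2/4


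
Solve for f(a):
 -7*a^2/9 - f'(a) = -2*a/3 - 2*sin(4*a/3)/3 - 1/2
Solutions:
 f(a) = C1 - 7*a^3/27 + a^2/3 + a/2 - cos(4*a/3)/2


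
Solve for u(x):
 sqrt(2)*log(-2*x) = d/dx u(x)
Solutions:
 u(x) = C1 + sqrt(2)*x*log(-x) + sqrt(2)*x*(-1 + log(2))


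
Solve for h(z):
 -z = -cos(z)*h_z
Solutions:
 h(z) = C1 + Integral(z/cos(z), z)


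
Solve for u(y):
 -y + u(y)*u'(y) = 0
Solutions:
 u(y) = -sqrt(C1 + y^2)
 u(y) = sqrt(C1 + y^2)


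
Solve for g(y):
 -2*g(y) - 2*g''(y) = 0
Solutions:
 g(y) = C1*sin(y) + C2*cos(y)


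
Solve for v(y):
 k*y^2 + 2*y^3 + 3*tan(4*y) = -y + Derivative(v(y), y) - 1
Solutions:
 v(y) = C1 + k*y^3/3 + y^4/2 + y^2/2 + y - 3*log(cos(4*y))/4


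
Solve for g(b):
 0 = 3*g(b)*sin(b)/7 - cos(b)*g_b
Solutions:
 g(b) = C1/cos(b)^(3/7)


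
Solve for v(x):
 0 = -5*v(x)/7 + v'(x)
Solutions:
 v(x) = C1*exp(5*x/7)


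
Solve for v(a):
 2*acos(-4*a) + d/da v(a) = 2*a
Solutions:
 v(a) = C1 + a^2 - 2*a*acos(-4*a) - sqrt(1 - 16*a^2)/2


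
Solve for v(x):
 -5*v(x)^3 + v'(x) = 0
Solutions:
 v(x) = -sqrt(2)*sqrt(-1/(C1 + 5*x))/2
 v(x) = sqrt(2)*sqrt(-1/(C1 + 5*x))/2


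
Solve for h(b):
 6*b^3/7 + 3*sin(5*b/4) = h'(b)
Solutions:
 h(b) = C1 + 3*b^4/14 - 12*cos(5*b/4)/5


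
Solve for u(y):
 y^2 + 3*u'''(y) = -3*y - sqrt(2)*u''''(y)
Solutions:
 u(y) = C1 + C2*y + C3*y^2 + C4*exp(-3*sqrt(2)*y/2) - y^5/180 + y^4*(-9 + 2*sqrt(2))/216 + y^3*(-4 + 9*sqrt(2))/162


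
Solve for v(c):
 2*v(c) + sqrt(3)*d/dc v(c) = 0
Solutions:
 v(c) = C1*exp(-2*sqrt(3)*c/3)


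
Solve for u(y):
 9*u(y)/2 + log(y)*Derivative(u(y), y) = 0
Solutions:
 u(y) = C1*exp(-9*li(y)/2)


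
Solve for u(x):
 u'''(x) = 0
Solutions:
 u(x) = C1 + C2*x + C3*x^2


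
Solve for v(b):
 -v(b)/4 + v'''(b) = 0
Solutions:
 v(b) = C3*exp(2^(1/3)*b/2) + (C1*sin(2^(1/3)*sqrt(3)*b/4) + C2*cos(2^(1/3)*sqrt(3)*b/4))*exp(-2^(1/3)*b/4)


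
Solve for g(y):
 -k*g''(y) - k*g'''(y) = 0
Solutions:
 g(y) = C1 + C2*y + C3*exp(-y)


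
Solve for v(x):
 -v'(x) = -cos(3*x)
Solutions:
 v(x) = C1 + sin(3*x)/3


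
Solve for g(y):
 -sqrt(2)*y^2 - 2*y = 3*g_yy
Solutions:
 g(y) = C1 + C2*y - sqrt(2)*y^4/36 - y^3/9


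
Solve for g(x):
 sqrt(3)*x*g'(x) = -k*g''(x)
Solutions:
 g(x) = C1 + C2*sqrt(k)*erf(sqrt(2)*3^(1/4)*x*sqrt(1/k)/2)


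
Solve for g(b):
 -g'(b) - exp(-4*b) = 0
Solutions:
 g(b) = C1 + exp(-4*b)/4


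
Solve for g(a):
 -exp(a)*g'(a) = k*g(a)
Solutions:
 g(a) = C1*exp(k*exp(-a))


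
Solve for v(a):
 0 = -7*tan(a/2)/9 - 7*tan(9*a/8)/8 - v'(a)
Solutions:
 v(a) = C1 + 14*log(cos(a/2))/9 + 7*log(cos(9*a/8))/9


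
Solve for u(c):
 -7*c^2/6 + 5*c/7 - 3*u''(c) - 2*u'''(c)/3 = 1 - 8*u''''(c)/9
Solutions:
 u(c) = C1 + C2*c + C3*exp(-3*c/2) + C4*exp(9*c/4) - 7*c^4/216 + 233*c^3/3402 - 3343*c^2/10206


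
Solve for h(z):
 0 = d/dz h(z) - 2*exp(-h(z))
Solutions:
 h(z) = log(C1 + 2*z)


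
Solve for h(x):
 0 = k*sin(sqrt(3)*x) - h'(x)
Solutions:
 h(x) = C1 - sqrt(3)*k*cos(sqrt(3)*x)/3


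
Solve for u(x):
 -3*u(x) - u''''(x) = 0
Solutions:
 u(x) = (C1*sin(sqrt(2)*3^(1/4)*x/2) + C2*cos(sqrt(2)*3^(1/4)*x/2))*exp(-sqrt(2)*3^(1/4)*x/2) + (C3*sin(sqrt(2)*3^(1/4)*x/2) + C4*cos(sqrt(2)*3^(1/4)*x/2))*exp(sqrt(2)*3^(1/4)*x/2)


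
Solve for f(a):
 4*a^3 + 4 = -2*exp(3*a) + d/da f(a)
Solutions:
 f(a) = C1 + a^4 + 4*a + 2*exp(3*a)/3


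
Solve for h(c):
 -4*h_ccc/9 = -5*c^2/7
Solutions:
 h(c) = C1 + C2*c + C3*c^2 + 3*c^5/112


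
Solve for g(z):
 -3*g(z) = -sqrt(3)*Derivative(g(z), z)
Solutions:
 g(z) = C1*exp(sqrt(3)*z)


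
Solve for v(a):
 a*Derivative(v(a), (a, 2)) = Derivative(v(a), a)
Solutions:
 v(a) = C1 + C2*a^2


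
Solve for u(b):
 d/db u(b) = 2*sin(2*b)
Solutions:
 u(b) = C1 - cos(2*b)


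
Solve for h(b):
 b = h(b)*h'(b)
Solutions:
 h(b) = -sqrt(C1 + b^2)
 h(b) = sqrt(C1 + b^2)


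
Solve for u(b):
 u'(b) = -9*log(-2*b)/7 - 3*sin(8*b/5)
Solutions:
 u(b) = C1 - 9*b*log(-b)/7 - 9*b*log(2)/7 + 9*b/7 + 15*cos(8*b/5)/8


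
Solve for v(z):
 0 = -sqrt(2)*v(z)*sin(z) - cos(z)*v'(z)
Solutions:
 v(z) = C1*cos(z)^(sqrt(2))


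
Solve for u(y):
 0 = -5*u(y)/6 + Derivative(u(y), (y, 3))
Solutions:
 u(y) = C3*exp(5^(1/3)*6^(2/3)*y/6) + (C1*sin(2^(2/3)*3^(1/6)*5^(1/3)*y/4) + C2*cos(2^(2/3)*3^(1/6)*5^(1/3)*y/4))*exp(-5^(1/3)*6^(2/3)*y/12)


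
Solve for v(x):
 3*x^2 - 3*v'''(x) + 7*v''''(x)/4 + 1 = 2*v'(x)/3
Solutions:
 v(x) = C1 + C2*exp(x*(-6^(2/3)*(7*sqrt(145) + 97)^(1/3) - 24*6^(1/3)/(7*sqrt(145) + 97)^(1/3) + 24)/42)*sin(2^(1/3)*3^(1/6)*x*(-2^(1/3)*(7*sqrt(145) + 97)^(1/3) + 8*3^(2/3)/(7*sqrt(145) + 97)^(1/3))/14) + C3*exp(x*(-6^(2/3)*(7*sqrt(145) + 97)^(1/3) - 24*6^(1/3)/(7*sqrt(145) + 97)^(1/3) + 24)/42)*cos(2^(1/3)*3^(1/6)*x*(-2^(1/3)*(7*sqrt(145) + 97)^(1/3) + 8*3^(2/3)/(7*sqrt(145) + 97)^(1/3))/14) + C4*exp(x*(24*6^(1/3)/(7*sqrt(145) + 97)^(1/3) + 12 + 6^(2/3)*(7*sqrt(145) + 97)^(1/3))/21) + 3*x^3/2 - 39*x


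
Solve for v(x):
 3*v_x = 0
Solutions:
 v(x) = C1


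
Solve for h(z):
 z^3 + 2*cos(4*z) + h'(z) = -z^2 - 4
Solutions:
 h(z) = C1 - z^4/4 - z^3/3 - 4*z - sin(4*z)/2


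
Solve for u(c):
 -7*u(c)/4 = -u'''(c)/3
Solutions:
 u(c) = C3*exp(42^(1/3)*c/2) + (C1*sin(14^(1/3)*3^(5/6)*c/4) + C2*cos(14^(1/3)*3^(5/6)*c/4))*exp(-42^(1/3)*c/4)


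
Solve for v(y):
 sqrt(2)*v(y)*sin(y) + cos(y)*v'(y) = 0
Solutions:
 v(y) = C1*cos(y)^(sqrt(2))


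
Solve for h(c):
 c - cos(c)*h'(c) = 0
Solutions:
 h(c) = C1 + Integral(c/cos(c), c)


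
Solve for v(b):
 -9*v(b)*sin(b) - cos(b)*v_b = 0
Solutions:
 v(b) = C1*cos(b)^9


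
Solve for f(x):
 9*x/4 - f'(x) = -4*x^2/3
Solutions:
 f(x) = C1 + 4*x^3/9 + 9*x^2/8


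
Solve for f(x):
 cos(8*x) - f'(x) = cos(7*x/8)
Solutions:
 f(x) = C1 - 8*sin(7*x/8)/7 + sin(8*x)/8


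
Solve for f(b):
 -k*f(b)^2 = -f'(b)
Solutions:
 f(b) = -1/(C1 + b*k)


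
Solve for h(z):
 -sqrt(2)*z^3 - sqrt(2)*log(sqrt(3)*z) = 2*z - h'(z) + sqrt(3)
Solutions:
 h(z) = C1 + sqrt(2)*z^4/4 + z^2 + sqrt(2)*z*log(z) - sqrt(2)*z + sqrt(2)*z*log(3)/2 + sqrt(3)*z


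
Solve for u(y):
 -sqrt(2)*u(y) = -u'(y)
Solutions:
 u(y) = C1*exp(sqrt(2)*y)


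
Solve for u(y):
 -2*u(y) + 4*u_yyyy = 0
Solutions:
 u(y) = C1*exp(-2^(3/4)*y/2) + C2*exp(2^(3/4)*y/2) + C3*sin(2^(3/4)*y/2) + C4*cos(2^(3/4)*y/2)


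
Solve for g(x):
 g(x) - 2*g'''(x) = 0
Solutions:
 g(x) = C3*exp(2^(2/3)*x/2) + (C1*sin(2^(2/3)*sqrt(3)*x/4) + C2*cos(2^(2/3)*sqrt(3)*x/4))*exp(-2^(2/3)*x/4)


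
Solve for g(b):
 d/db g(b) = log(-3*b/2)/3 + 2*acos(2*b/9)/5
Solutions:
 g(b) = C1 + b*log(-b)/3 + 2*b*acos(2*b/9)/5 - b/3 - b*log(2)/3 + b*log(3)/3 - sqrt(81 - 4*b^2)/5


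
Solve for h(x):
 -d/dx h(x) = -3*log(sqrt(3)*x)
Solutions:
 h(x) = C1 + 3*x*log(x) - 3*x + 3*x*log(3)/2


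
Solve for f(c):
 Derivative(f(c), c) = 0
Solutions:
 f(c) = C1


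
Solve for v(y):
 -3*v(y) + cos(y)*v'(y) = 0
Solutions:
 v(y) = C1*(sin(y) + 1)^(3/2)/(sin(y) - 1)^(3/2)


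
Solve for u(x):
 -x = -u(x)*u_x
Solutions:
 u(x) = -sqrt(C1 + x^2)
 u(x) = sqrt(C1 + x^2)


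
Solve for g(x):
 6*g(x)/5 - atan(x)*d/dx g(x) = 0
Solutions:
 g(x) = C1*exp(6*Integral(1/atan(x), x)/5)


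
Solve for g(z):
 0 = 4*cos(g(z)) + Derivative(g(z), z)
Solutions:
 g(z) = pi - asin((C1 + exp(8*z))/(C1 - exp(8*z)))
 g(z) = asin((C1 + exp(8*z))/(C1 - exp(8*z)))


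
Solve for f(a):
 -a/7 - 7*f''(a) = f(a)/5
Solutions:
 f(a) = C1*sin(sqrt(35)*a/35) + C2*cos(sqrt(35)*a/35) - 5*a/7


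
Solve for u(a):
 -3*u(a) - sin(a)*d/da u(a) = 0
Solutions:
 u(a) = C1*(cos(a) + 1)^(3/2)/(cos(a) - 1)^(3/2)


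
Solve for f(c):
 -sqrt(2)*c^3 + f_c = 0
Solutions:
 f(c) = C1 + sqrt(2)*c^4/4


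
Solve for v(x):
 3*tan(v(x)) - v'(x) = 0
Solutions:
 v(x) = pi - asin(C1*exp(3*x))
 v(x) = asin(C1*exp(3*x))


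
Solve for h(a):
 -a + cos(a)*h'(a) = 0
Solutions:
 h(a) = C1 + Integral(a/cos(a), a)


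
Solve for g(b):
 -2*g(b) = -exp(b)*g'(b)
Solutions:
 g(b) = C1*exp(-2*exp(-b))


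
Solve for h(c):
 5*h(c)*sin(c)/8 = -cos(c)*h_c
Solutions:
 h(c) = C1*cos(c)^(5/8)


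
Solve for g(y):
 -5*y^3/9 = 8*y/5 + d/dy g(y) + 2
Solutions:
 g(y) = C1 - 5*y^4/36 - 4*y^2/5 - 2*y


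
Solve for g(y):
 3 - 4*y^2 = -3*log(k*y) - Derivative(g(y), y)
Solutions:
 g(y) = C1 + 4*y^3/3 - 3*y*log(k*y)


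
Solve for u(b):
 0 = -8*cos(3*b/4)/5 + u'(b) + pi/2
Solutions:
 u(b) = C1 - pi*b/2 + 32*sin(3*b/4)/15


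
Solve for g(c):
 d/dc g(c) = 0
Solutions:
 g(c) = C1


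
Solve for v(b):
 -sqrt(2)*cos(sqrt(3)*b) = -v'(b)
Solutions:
 v(b) = C1 + sqrt(6)*sin(sqrt(3)*b)/3


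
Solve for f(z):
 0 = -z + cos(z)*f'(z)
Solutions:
 f(z) = C1 + Integral(z/cos(z), z)


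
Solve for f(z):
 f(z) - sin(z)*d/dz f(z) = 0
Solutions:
 f(z) = C1*sqrt(cos(z) - 1)/sqrt(cos(z) + 1)


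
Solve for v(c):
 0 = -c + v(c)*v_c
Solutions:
 v(c) = -sqrt(C1 + c^2)
 v(c) = sqrt(C1 + c^2)


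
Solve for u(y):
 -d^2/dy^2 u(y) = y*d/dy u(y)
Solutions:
 u(y) = C1 + C2*erf(sqrt(2)*y/2)


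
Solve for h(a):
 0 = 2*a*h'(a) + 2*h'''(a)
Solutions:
 h(a) = C1 + Integral(C2*airyai(-a) + C3*airybi(-a), a)


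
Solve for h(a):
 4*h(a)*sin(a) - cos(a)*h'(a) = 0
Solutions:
 h(a) = C1/cos(a)^4


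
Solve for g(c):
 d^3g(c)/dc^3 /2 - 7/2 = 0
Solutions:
 g(c) = C1 + C2*c + C3*c^2 + 7*c^3/6


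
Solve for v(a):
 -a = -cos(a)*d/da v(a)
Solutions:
 v(a) = C1 + Integral(a/cos(a), a)


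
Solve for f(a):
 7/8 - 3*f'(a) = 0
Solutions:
 f(a) = C1 + 7*a/24


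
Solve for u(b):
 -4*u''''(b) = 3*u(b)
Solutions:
 u(b) = (C1*sin(3^(1/4)*b/2) + C2*cos(3^(1/4)*b/2))*exp(-3^(1/4)*b/2) + (C3*sin(3^(1/4)*b/2) + C4*cos(3^(1/4)*b/2))*exp(3^(1/4)*b/2)


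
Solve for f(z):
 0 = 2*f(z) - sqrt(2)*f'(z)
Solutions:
 f(z) = C1*exp(sqrt(2)*z)


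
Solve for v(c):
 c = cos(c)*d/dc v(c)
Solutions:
 v(c) = C1 + Integral(c/cos(c), c)


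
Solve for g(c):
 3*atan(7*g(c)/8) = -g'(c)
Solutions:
 Integral(1/atan(7*_y/8), (_y, g(c))) = C1 - 3*c


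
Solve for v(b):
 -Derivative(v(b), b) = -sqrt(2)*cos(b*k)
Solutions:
 v(b) = C1 + sqrt(2)*sin(b*k)/k


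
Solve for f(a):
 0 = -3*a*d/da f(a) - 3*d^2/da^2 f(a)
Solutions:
 f(a) = C1 + C2*erf(sqrt(2)*a/2)


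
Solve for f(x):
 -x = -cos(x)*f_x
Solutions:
 f(x) = C1 + Integral(x/cos(x), x)


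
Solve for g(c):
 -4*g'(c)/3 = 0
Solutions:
 g(c) = C1


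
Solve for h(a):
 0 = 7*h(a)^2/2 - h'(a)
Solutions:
 h(a) = -2/(C1 + 7*a)


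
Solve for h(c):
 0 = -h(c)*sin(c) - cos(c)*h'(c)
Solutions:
 h(c) = C1*cos(c)


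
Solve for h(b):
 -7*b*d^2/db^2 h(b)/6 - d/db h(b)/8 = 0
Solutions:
 h(b) = C1 + C2*b^(25/28)


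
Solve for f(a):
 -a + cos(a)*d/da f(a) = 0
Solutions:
 f(a) = C1 + Integral(a/cos(a), a)


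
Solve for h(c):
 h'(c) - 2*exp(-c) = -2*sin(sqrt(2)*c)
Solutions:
 h(c) = C1 + sqrt(2)*cos(sqrt(2)*c) - 2*exp(-c)


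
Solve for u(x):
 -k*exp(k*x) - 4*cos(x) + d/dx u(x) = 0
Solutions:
 u(x) = C1 + exp(k*x) + 4*sin(x)


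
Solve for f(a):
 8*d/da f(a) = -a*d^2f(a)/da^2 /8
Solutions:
 f(a) = C1 + C2/a^63


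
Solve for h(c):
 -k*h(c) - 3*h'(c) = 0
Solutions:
 h(c) = C1*exp(-c*k/3)


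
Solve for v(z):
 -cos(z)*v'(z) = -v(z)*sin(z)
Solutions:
 v(z) = C1/cos(z)


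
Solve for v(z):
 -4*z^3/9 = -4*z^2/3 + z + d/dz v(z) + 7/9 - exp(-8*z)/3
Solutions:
 v(z) = C1 - z^4/9 + 4*z^3/9 - z^2/2 - 7*z/9 - exp(-8*z)/24


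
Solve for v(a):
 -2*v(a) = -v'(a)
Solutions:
 v(a) = C1*exp(2*a)


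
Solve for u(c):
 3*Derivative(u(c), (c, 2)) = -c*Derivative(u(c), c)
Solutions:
 u(c) = C1 + C2*erf(sqrt(6)*c/6)


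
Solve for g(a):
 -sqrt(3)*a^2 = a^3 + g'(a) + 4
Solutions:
 g(a) = C1 - a^4/4 - sqrt(3)*a^3/3 - 4*a


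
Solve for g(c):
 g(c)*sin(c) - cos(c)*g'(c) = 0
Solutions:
 g(c) = C1/cos(c)


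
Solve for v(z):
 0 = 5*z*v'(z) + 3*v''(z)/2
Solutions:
 v(z) = C1 + C2*erf(sqrt(15)*z/3)


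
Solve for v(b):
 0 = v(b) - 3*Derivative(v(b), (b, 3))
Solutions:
 v(b) = C3*exp(3^(2/3)*b/3) + (C1*sin(3^(1/6)*b/2) + C2*cos(3^(1/6)*b/2))*exp(-3^(2/3)*b/6)


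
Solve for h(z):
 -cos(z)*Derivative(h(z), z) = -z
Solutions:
 h(z) = C1 + Integral(z/cos(z), z)


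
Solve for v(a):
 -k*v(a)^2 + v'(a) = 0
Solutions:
 v(a) = -1/(C1 + a*k)


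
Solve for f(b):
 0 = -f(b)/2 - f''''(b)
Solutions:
 f(b) = (C1*sin(2^(1/4)*b/2) + C2*cos(2^(1/4)*b/2))*exp(-2^(1/4)*b/2) + (C3*sin(2^(1/4)*b/2) + C4*cos(2^(1/4)*b/2))*exp(2^(1/4)*b/2)


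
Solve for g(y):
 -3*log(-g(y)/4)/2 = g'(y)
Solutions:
 2*Integral(1/(log(-_y) - 2*log(2)), (_y, g(y)))/3 = C1 - y


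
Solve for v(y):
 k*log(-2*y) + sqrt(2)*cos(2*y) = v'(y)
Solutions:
 v(y) = C1 + k*y*(log(-y) - 1) + k*y*log(2) + sqrt(2)*sin(2*y)/2


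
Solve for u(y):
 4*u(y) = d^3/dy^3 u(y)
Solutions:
 u(y) = C3*exp(2^(2/3)*y) + (C1*sin(2^(2/3)*sqrt(3)*y/2) + C2*cos(2^(2/3)*sqrt(3)*y/2))*exp(-2^(2/3)*y/2)


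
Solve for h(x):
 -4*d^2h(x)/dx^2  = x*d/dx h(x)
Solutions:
 h(x) = C1 + C2*erf(sqrt(2)*x/4)


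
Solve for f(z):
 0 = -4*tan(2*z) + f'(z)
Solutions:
 f(z) = C1 - 2*log(cos(2*z))


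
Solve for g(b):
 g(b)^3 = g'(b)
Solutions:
 g(b) = -sqrt(2)*sqrt(-1/(C1 + b))/2
 g(b) = sqrt(2)*sqrt(-1/(C1 + b))/2


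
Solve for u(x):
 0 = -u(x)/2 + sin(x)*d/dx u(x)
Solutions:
 u(x) = C1*(cos(x) - 1)^(1/4)/(cos(x) + 1)^(1/4)


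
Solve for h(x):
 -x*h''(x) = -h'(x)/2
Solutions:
 h(x) = C1 + C2*x^(3/2)


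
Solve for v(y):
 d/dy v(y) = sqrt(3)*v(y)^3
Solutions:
 v(y) = -sqrt(2)*sqrt(-1/(C1 + sqrt(3)*y))/2
 v(y) = sqrt(2)*sqrt(-1/(C1 + sqrt(3)*y))/2


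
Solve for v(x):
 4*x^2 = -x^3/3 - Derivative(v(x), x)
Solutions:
 v(x) = C1 - x^4/12 - 4*x^3/3


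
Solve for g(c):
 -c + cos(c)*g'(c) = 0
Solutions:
 g(c) = C1 + Integral(c/cos(c), c)


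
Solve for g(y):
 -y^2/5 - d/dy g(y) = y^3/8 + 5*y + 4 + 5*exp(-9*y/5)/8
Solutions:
 g(y) = C1 - y^4/32 - y^3/15 - 5*y^2/2 - 4*y + 25*exp(-9*y/5)/72


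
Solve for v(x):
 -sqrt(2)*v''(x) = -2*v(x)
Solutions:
 v(x) = C1*exp(-2^(1/4)*x) + C2*exp(2^(1/4)*x)


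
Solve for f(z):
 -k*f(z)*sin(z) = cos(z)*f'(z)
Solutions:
 f(z) = C1*exp(k*log(cos(z)))


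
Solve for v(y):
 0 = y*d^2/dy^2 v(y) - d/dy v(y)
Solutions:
 v(y) = C1 + C2*y^2


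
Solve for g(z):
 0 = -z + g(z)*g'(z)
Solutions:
 g(z) = -sqrt(C1 + z^2)
 g(z) = sqrt(C1 + z^2)


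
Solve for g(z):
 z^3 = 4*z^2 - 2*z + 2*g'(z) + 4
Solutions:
 g(z) = C1 + z^4/8 - 2*z^3/3 + z^2/2 - 2*z


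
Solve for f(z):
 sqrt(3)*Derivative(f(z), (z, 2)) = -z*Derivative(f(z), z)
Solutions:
 f(z) = C1 + C2*erf(sqrt(2)*3^(3/4)*z/6)


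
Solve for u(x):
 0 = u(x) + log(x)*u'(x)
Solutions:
 u(x) = C1*exp(-li(x))


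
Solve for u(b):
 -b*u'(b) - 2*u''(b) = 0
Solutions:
 u(b) = C1 + C2*erf(b/2)


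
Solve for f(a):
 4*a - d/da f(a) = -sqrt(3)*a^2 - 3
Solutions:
 f(a) = C1 + sqrt(3)*a^3/3 + 2*a^2 + 3*a


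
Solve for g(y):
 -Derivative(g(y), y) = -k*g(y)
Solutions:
 g(y) = C1*exp(k*y)


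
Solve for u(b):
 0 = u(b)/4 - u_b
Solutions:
 u(b) = C1*exp(b/4)


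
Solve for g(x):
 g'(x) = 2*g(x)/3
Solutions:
 g(x) = C1*exp(2*x/3)


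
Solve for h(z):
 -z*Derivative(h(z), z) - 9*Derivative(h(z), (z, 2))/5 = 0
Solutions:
 h(z) = C1 + C2*erf(sqrt(10)*z/6)


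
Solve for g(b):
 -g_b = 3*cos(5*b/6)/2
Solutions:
 g(b) = C1 - 9*sin(5*b/6)/5


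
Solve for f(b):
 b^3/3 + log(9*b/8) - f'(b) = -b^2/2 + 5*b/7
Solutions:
 f(b) = C1 + b^4/12 + b^3/6 - 5*b^2/14 + b*log(b) - b + b*log(9/8)


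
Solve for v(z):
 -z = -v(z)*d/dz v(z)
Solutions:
 v(z) = -sqrt(C1 + z^2)
 v(z) = sqrt(C1 + z^2)


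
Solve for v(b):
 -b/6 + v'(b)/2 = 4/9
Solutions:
 v(b) = C1 + b^2/6 + 8*b/9


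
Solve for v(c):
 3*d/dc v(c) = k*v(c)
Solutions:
 v(c) = C1*exp(c*k/3)


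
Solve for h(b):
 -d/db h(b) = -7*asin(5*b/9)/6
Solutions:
 h(b) = C1 + 7*b*asin(5*b/9)/6 + 7*sqrt(81 - 25*b^2)/30


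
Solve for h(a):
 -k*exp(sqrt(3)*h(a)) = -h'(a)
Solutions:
 h(a) = sqrt(3)*(2*log(-1/(C1 + a*k)) - log(3))/6


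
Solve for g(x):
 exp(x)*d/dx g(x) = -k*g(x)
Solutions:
 g(x) = C1*exp(k*exp(-x))


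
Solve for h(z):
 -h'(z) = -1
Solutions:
 h(z) = C1 + z


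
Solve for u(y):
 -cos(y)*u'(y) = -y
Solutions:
 u(y) = C1 + Integral(y/cos(y), y)


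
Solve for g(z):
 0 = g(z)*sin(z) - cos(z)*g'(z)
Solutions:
 g(z) = C1/cos(z)


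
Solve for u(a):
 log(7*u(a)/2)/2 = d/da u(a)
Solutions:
 2*Integral(1/(-log(_y) - log(7) + log(2)), (_y, u(a))) = C1 - a


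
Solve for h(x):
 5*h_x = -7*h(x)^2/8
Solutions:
 h(x) = 40/(C1 + 7*x)


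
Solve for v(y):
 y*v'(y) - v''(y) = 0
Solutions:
 v(y) = C1 + C2*erfi(sqrt(2)*y/2)


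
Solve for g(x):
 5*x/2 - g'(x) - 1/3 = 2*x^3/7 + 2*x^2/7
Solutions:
 g(x) = C1 - x^4/14 - 2*x^3/21 + 5*x^2/4 - x/3


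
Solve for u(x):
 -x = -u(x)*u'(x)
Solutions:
 u(x) = -sqrt(C1 + x^2)
 u(x) = sqrt(C1 + x^2)


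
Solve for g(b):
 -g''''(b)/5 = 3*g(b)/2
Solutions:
 g(b) = (C1*sin(30^(1/4)*b/2) + C2*cos(30^(1/4)*b/2))*exp(-30^(1/4)*b/2) + (C3*sin(30^(1/4)*b/2) + C4*cos(30^(1/4)*b/2))*exp(30^(1/4)*b/2)


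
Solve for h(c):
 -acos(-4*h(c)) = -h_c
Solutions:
 Integral(1/acos(-4*_y), (_y, h(c))) = C1 + c


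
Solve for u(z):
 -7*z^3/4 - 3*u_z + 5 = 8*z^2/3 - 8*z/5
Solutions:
 u(z) = C1 - 7*z^4/48 - 8*z^3/27 + 4*z^2/15 + 5*z/3


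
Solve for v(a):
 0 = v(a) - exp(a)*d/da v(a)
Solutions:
 v(a) = C1*exp(-exp(-a))


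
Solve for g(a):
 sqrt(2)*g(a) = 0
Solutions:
 g(a) = 0


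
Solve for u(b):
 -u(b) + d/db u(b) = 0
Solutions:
 u(b) = C1*exp(b)


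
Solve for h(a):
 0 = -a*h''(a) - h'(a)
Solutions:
 h(a) = C1 + C2*log(a)


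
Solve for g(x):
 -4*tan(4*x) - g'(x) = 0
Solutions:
 g(x) = C1 + log(cos(4*x))


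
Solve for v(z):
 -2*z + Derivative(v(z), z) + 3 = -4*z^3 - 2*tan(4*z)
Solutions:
 v(z) = C1 - z^4 + z^2 - 3*z + log(cos(4*z))/2


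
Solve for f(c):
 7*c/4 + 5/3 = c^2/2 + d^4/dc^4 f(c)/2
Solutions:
 f(c) = C1 + C2*c + C3*c^2 + C4*c^3 - c^6/360 + 7*c^5/240 + 5*c^4/36


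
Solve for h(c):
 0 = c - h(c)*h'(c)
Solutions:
 h(c) = -sqrt(C1 + c^2)
 h(c) = sqrt(C1 + c^2)


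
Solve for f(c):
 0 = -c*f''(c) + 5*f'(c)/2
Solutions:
 f(c) = C1 + C2*c^(7/2)


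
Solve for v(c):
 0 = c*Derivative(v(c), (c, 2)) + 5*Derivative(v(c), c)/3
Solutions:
 v(c) = C1 + C2/c^(2/3)


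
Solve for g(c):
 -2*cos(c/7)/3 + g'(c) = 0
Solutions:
 g(c) = C1 + 14*sin(c/7)/3


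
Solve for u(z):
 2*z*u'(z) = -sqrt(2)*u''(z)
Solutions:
 u(z) = C1 + C2*erf(2^(3/4)*z/2)


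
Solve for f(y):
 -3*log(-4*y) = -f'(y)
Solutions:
 f(y) = C1 + 3*y*log(-y) + 3*y*(-1 + 2*log(2))


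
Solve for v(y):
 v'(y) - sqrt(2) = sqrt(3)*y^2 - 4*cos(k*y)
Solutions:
 v(y) = C1 + sqrt(3)*y^3/3 + sqrt(2)*y - 4*sin(k*y)/k


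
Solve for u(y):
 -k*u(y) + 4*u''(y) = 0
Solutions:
 u(y) = C1*exp(-sqrt(k)*y/2) + C2*exp(sqrt(k)*y/2)


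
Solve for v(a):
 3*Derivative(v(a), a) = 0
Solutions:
 v(a) = C1


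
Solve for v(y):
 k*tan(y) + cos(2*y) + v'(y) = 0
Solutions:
 v(y) = C1 + k*log(cos(y)) - sin(2*y)/2


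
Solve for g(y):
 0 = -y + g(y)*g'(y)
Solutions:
 g(y) = -sqrt(C1 + y^2)
 g(y) = sqrt(C1 + y^2)


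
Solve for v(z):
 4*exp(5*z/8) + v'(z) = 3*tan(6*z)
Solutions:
 v(z) = C1 - 32*exp(5*z/8)/5 - log(cos(6*z))/2


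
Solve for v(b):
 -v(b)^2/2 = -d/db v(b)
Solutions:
 v(b) = -2/(C1 + b)


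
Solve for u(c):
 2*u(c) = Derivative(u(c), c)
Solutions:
 u(c) = C1*exp(2*c)


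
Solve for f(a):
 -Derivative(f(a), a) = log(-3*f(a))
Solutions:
 Integral(1/(log(-_y) + log(3)), (_y, f(a))) = C1 - a


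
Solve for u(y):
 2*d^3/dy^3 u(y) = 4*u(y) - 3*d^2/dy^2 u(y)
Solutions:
 u(y) = C1*exp(-y*((4*sqrt(3) + 7)^(-1/3) + 2 + (4*sqrt(3) + 7)^(1/3))/4)*sin(sqrt(3)*y*(-(4*sqrt(3) + 7)^(1/3) + (4*sqrt(3) + 7)^(-1/3))/4) + C2*exp(-y*((4*sqrt(3) + 7)^(-1/3) + 2 + (4*sqrt(3) + 7)^(1/3))/4)*cos(sqrt(3)*y*(-(4*sqrt(3) + 7)^(1/3) + (4*sqrt(3) + 7)^(-1/3))/4) + C3*exp(y*(-1 + (4*sqrt(3) + 7)^(-1/3) + (4*sqrt(3) + 7)^(1/3))/2)


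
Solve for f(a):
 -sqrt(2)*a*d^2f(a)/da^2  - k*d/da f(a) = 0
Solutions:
 f(a) = C1 + a^(-sqrt(2)*re(k)/2 + 1)*(C2*sin(sqrt(2)*log(a)*Abs(im(k))/2) + C3*cos(sqrt(2)*log(a)*im(k)/2))


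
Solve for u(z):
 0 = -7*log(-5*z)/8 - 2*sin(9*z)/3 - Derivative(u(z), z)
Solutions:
 u(z) = C1 - 7*z*log(-z)/8 - 7*z*log(5)/8 + 7*z/8 + 2*cos(9*z)/27


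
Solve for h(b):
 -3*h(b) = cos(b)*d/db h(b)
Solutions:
 h(b) = C1*(sin(b) - 1)^(3/2)/(sin(b) + 1)^(3/2)


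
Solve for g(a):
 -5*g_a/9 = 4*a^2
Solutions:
 g(a) = C1 - 12*a^3/5


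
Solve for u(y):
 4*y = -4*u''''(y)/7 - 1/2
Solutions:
 u(y) = C1 + C2*y + C3*y^2 + C4*y^3 - 7*y^5/120 - 7*y^4/192


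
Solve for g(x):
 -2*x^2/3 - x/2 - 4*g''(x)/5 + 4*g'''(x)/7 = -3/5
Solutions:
 g(x) = C1 + C2*x + C3*exp(7*x/5) - 5*x^4/72 - 305*x^3/1008 - 643*x^2/2352


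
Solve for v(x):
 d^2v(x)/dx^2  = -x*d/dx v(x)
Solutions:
 v(x) = C1 + C2*erf(sqrt(2)*x/2)


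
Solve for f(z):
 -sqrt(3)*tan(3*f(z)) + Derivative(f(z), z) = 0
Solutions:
 f(z) = -asin(C1*exp(3*sqrt(3)*z))/3 + pi/3
 f(z) = asin(C1*exp(3*sqrt(3)*z))/3


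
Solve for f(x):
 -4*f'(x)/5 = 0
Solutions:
 f(x) = C1


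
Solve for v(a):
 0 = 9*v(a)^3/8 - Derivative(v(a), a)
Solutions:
 v(a) = -2*sqrt(-1/(C1 + 9*a))
 v(a) = 2*sqrt(-1/(C1 + 9*a))


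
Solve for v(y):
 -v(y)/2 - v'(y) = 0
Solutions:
 v(y) = C1*exp(-y/2)


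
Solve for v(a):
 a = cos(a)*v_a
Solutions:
 v(a) = C1 + Integral(a/cos(a), a)


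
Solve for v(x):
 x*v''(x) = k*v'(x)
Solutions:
 v(x) = C1 + x^(re(k) + 1)*(C2*sin(log(x)*Abs(im(k))) + C3*cos(log(x)*im(k)))


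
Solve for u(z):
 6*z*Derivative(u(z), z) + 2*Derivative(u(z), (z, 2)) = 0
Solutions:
 u(z) = C1 + C2*erf(sqrt(6)*z/2)


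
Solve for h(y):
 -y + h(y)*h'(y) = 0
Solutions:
 h(y) = -sqrt(C1 + y^2)
 h(y) = sqrt(C1 + y^2)


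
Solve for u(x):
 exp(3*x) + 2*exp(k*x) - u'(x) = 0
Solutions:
 u(x) = C1 + exp(3*x)/3 + 2*exp(k*x)/k


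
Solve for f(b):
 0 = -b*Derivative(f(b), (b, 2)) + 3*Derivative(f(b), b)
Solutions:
 f(b) = C1 + C2*b^4


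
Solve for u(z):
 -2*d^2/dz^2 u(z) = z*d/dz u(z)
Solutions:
 u(z) = C1 + C2*erf(z/2)


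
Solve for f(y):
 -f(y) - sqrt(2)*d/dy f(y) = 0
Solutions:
 f(y) = C1*exp(-sqrt(2)*y/2)


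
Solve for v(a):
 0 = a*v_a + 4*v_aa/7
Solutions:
 v(a) = C1 + C2*erf(sqrt(14)*a/4)


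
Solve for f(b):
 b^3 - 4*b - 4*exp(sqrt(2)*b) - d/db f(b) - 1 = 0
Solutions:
 f(b) = C1 + b^4/4 - 2*b^2 - b - 2*sqrt(2)*exp(sqrt(2)*b)


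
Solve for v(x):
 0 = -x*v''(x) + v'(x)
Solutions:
 v(x) = C1 + C2*x^2


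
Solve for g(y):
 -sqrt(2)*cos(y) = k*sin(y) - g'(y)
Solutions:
 g(y) = C1 - k*cos(y) + sqrt(2)*sin(y)


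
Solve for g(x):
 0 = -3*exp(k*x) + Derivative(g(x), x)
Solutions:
 g(x) = C1 + 3*exp(k*x)/k


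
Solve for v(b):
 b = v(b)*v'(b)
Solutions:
 v(b) = -sqrt(C1 + b^2)
 v(b) = sqrt(C1 + b^2)


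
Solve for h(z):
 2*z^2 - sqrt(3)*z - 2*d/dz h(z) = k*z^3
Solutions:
 h(z) = C1 - k*z^4/8 + z^3/3 - sqrt(3)*z^2/4


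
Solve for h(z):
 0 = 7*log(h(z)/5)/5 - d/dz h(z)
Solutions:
 5*Integral(1/(-log(_y) + log(5)), (_y, h(z)))/7 = C1 - z


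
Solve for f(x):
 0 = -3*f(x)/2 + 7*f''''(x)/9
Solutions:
 f(x) = C1*exp(-42^(3/4)*x/14) + C2*exp(42^(3/4)*x/14) + C3*sin(42^(3/4)*x/14) + C4*cos(42^(3/4)*x/14)


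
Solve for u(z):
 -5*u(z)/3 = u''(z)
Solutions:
 u(z) = C1*sin(sqrt(15)*z/3) + C2*cos(sqrt(15)*z/3)


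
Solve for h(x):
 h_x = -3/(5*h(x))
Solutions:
 h(x) = -sqrt(C1 - 30*x)/5
 h(x) = sqrt(C1 - 30*x)/5


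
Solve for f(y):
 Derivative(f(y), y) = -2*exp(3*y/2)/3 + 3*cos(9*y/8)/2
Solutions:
 f(y) = C1 - 4*exp(3*y/2)/9 + 4*sin(9*y/8)/3


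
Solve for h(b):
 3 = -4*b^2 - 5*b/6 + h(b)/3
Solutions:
 h(b) = 12*b^2 + 5*b/2 + 9


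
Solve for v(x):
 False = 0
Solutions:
 v(x) = C1 + zoo*x + 5*log(cos(x))/8


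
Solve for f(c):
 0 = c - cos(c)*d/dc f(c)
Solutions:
 f(c) = C1 + Integral(c/cos(c), c)


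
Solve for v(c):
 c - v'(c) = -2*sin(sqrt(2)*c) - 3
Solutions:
 v(c) = C1 + c^2/2 + 3*c - sqrt(2)*cos(sqrt(2)*c)


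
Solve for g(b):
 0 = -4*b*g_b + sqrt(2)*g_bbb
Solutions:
 g(b) = C1 + Integral(C2*airyai(sqrt(2)*b) + C3*airybi(sqrt(2)*b), b)


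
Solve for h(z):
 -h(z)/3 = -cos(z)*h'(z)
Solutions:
 h(z) = C1*(sin(z) + 1)^(1/6)/(sin(z) - 1)^(1/6)


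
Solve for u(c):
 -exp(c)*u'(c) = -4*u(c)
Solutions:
 u(c) = C1*exp(-4*exp(-c))


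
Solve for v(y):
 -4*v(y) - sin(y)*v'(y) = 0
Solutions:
 v(y) = C1*(cos(y)^2 + 2*cos(y) + 1)/(cos(y)^2 - 2*cos(y) + 1)


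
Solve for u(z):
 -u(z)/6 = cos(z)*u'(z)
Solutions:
 u(z) = C1*(sin(z) - 1)^(1/12)/(sin(z) + 1)^(1/12)


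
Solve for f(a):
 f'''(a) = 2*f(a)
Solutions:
 f(a) = C3*exp(2^(1/3)*a) + (C1*sin(2^(1/3)*sqrt(3)*a/2) + C2*cos(2^(1/3)*sqrt(3)*a/2))*exp(-2^(1/3)*a/2)


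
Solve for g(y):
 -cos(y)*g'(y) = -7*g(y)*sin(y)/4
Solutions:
 g(y) = C1/cos(y)^(7/4)


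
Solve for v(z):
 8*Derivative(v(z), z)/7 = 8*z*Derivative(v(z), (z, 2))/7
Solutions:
 v(z) = C1 + C2*z^2


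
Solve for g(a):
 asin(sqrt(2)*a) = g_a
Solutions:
 g(a) = C1 + a*asin(sqrt(2)*a) + sqrt(2)*sqrt(1 - 2*a^2)/2


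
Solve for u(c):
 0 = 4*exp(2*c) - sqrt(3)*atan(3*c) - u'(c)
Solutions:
 u(c) = C1 - sqrt(3)*(c*atan(3*c) - log(9*c^2 + 1)/6) + 2*exp(2*c)


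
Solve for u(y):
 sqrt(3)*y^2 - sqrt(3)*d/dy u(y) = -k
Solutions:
 u(y) = C1 + sqrt(3)*k*y/3 + y^3/3


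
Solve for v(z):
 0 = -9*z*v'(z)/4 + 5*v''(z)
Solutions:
 v(z) = C1 + C2*erfi(3*sqrt(10)*z/20)


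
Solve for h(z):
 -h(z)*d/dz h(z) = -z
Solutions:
 h(z) = -sqrt(C1 + z^2)
 h(z) = sqrt(C1 + z^2)


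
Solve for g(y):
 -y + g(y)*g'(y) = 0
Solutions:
 g(y) = -sqrt(C1 + y^2)
 g(y) = sqrt(C1 + y^2)


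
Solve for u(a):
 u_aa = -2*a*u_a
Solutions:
 u(a) = C1 + C2*erf(a)


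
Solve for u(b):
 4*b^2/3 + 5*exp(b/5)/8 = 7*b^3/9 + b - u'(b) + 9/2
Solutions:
 u(b) = C1 + 7*b^4/36 - 4*b^3/9 + b^2/2 + 9*b/2 - 25*exp(b/5)/8


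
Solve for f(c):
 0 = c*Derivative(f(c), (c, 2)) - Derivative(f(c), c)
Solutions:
 f(c) = C1 + C2*c^2


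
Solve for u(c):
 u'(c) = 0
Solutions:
 u(c) = C1


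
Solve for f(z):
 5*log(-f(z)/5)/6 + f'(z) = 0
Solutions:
 6*Integral(1/(log(-_y) - log(5)), (_y, f(z)))/5 = C1 - z


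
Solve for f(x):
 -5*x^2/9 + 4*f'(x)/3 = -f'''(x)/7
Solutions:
 f(x) = C1 + C2*sin(2*sqrt(21)*x/3) + C3*cos(2*sqrt(21)*x/3) + 5*x^3/36 - 5*x/56


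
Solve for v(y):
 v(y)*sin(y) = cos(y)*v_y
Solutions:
 v(y) = C1/cos(y)


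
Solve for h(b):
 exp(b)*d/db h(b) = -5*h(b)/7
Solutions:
 h(b) = C1*exp(5*exp(-b)/7)


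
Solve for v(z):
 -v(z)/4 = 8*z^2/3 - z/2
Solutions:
 v(z) = 2*z*(3 - 16*z)/3


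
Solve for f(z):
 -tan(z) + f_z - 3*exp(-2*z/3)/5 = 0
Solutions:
 f(z) = C1 + log(tan(z)^2 + 1)/2 - 9*exp(-2*z/3)/10


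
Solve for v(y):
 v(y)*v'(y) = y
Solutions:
 v(y) = -sqrt(C1 + y^2)
 v(y) = sqrt(C1 + y^2)


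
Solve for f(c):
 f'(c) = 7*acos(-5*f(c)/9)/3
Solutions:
 Integral(1/acos(-5*_y/9), (_y, f(c))) = C1 + 7*c/3


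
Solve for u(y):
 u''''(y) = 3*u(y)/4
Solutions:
 u(y) = C1*exp(-sqrt(2)*3^(1/4)*y/2) + C2*exp(sqrt(2)*3^(1/4)*y/2) + C3*sin(sqrt(2)*3^(1/4)*y/2) + C4*cos(sqrt(2)*3^(1/4)*y/2)


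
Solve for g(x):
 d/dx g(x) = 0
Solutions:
 g(x) = C1


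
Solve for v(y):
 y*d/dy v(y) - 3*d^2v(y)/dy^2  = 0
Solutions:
 v(y) = C1 + C2*erfi(sqrt(6)*y/6)


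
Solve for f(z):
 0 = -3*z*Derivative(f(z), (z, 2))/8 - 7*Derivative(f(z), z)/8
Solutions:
 f(z) = C1 + C2/z^(4/3)


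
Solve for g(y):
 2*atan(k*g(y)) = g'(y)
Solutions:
 Integral(1/atan(_y*k), (_y, g(y))) = C1 + 2*y


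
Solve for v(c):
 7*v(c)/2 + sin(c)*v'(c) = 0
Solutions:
 v(c) = C1*(cos(c) + 1)^(7/4)/(cos(c) - 1)^(7/4)


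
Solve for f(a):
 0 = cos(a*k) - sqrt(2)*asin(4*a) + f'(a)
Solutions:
 f(a) = C1 + sqrt(2)*(a*asin(4*a) + sqrt(1 - 16*a^2)/4) - Piecewise((sin(a*k)/k, Ne(k, 0)), (a, True))


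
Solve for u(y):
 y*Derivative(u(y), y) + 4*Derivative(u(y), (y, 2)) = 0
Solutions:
 u(y) = C1 + C2*erf(sqrt(2)*y/4)


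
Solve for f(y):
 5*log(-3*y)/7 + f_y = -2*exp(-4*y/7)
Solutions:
 f(y) = C1 - 5*y*log(-y)/7 + 5*y*(1 - log(3))/7 + 7*exp(-4*y/7)/2


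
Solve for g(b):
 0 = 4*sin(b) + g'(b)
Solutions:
 g(b) = C1 + 4*cos(b)


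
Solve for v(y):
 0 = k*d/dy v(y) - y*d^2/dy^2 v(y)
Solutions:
 v(y) = C1 + y^(re(k) + 1)*(C2*sin(log(y)*Abs(im(k))) + C3*cos(log(y)*im(k)))


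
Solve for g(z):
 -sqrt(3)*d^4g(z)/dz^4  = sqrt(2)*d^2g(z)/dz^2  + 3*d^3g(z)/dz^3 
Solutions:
 g(z) = C1 + C2*z + (C3*sin(sqrt(3)*z*sqrt(-9 + 4*sqrt(6))/6) + C4*cos(sqrt(3)*z*sqrt(-9 + 4*sqrt(6))/6))*exp(-sqrt(3)*z/2)


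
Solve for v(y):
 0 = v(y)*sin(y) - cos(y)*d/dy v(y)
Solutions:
 v(y) = C1/cos(y)


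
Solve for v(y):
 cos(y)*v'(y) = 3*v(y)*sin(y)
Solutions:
 v(y) = C1/cos(y)^3


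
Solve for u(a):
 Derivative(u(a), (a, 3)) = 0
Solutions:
 u(a) = C1 + C2*a + C3*a^2


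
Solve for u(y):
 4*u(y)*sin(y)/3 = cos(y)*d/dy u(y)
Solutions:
 u(y) = C1/cos(y)^(4/3)


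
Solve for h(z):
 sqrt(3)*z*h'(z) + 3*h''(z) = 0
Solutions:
 h(z) = C1 + C2*erf(sqrt(2)*3^(3/4)*z/6)


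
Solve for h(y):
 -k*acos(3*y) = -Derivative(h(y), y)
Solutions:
 h(y) = C1 + k*(y*acos(3*y) - sqrt(1 - 9*y^2)/3)


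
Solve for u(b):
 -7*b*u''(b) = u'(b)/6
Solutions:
 u(b) = C1 + C2*b^(41/42)


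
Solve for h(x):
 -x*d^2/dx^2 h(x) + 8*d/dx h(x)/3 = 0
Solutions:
 h(x) = C1 + C2*x^(11/3)


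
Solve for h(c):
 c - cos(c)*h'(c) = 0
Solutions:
 h(c) = C1 + Integral(c/cos(c), c)


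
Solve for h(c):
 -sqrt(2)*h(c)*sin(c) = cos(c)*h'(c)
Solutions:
 h(c) = C1*cos(c)^(sqrt(2))


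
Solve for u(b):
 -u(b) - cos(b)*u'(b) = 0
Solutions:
 u(b) = C1*sqrt(sin(b) - 1)/sqrt(sin(b) + 1)


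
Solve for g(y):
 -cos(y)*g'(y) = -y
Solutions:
 g(y) = C1 + Integral(y/cos(y), y)


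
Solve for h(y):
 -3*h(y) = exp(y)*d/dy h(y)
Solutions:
 h(y) = C1*exp(3*exp(-y))


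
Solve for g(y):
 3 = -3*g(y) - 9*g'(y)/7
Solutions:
 g(y) = C1*exp(-7*y/3) - 1


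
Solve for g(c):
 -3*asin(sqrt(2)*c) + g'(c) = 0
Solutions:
 g(c) = C1 + 3*c*asin(sqrt(2)*c) + 3*sqrt(2)*sqrt(1 - 2*c^2)/2


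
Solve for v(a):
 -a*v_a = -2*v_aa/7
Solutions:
 v(a) = C1 + C2*erfi(sqrt(7)*a/2)


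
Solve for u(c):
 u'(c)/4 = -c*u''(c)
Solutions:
 u(c) = C1 + C2*c^(3/4)


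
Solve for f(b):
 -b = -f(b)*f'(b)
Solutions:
 f(b) = -sqrt(C1 + b^2)
 f(b) = sqrt(C1 + b^2)


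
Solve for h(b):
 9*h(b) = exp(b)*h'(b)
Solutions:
 h(b) = C1*exp(-9*exp(-b))


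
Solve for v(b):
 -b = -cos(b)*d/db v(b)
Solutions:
 v(b) = C1 + Integral(b/cos(b), b)


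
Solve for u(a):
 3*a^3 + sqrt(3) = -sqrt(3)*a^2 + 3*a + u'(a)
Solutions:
 u(a) = C1 + 3*a^4/4 + sqrt(3)*a^3/3 - 3*a^2/2 + sqrt(3)*a


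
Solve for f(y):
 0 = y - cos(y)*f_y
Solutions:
 f(y) = C1 + Integral(y/cos(y), y)


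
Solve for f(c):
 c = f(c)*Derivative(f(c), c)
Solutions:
 f(c) = -sqrt(C1 + c^2)
 f(c) = sqrt(C1 + c^2)


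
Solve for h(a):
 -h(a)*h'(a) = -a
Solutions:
 h(a) = -sqrt(C1 + a^2)
 h(a) = sqrt(C1 + a^2)


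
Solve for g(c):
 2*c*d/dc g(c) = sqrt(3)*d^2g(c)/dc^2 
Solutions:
 g(c) = C1 + C2*erfi(3^(3/4)*c/3)


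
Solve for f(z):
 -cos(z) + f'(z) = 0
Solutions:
 f(z) = C1 + sin(z)


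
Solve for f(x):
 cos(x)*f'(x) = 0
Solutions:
 f(x) = C1


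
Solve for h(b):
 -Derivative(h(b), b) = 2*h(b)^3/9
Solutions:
 h(b) = -3*sqrt(2)*sqrt(-1/(C1 - 2*b))/2
 h(b) = 3*sqrt(2)*sqrt(-1/(C1 - 2*b))/2


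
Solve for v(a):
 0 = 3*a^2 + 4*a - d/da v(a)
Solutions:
 v(a) = C1 + a^3 + 2*a^2


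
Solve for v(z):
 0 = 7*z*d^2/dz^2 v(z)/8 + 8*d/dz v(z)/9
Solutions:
 v(z) = C1 + C2/z^(1/63)


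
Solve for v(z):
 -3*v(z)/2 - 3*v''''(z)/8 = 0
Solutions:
 v(z) = (C1*sin(z) + C2*cos(z))*exp(-z) + (C3*sin(z) + C4*cos(z))*exp(z)


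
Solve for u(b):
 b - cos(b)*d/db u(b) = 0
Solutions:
 u(b) = C1 + Integral(b/cos(b), b)


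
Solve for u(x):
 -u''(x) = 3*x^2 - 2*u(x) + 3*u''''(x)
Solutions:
 u(x) = C1*exp(-sqrt(6)*x/3) + C2*exp(sqrt(6)*x/3) + C3*sin(x) + C4*cos(x) + 3*x^2/2 + 3/2


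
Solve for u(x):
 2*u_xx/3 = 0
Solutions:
 u(x) = C1 + C2*x


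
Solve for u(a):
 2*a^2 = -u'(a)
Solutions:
 u(a) = C1 - 2*a^3/3


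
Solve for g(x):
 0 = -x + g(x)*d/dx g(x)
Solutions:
 g(x) = -sqrt(C1 + x^2)
 g(x) = sqrt(C1 + x^2)


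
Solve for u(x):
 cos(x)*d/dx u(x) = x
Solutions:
 u(x) = C1 + Integral(x/cos(x), x)


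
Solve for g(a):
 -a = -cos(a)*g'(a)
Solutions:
 g(a) = C1 + Integral(a/cos(a), a)


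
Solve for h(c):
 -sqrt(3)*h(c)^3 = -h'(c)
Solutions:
 h(c) = -sqrt(2)*sqrt(-1/(C1 + sqrt(3)*c))/2
 h(c) = sqrt(2)*sqrt(-1/(C1 + sqrt(3)*c))/2


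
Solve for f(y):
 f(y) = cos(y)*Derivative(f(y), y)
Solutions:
 f(y) = C1*sqrt(sin(y) + 1)/sqrt(sin(y) - 1)


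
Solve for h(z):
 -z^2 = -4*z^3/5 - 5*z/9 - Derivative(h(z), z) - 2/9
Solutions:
 h(z) = C1 - z^4/5 + z^3/3 - 5*z^2/18 - 2*z/9


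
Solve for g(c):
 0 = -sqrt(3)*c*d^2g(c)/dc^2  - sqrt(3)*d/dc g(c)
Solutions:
 g(c) = C1 + C2*log(c)


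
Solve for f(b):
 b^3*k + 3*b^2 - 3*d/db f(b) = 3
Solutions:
 f(b) = C1 + b^4*k/12 + b^3/3 - b


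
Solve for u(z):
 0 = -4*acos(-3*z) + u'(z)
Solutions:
 u(z) = C1 + 4*z*acos(-3*z) + 4*sqrt(1 - 9*z^2)/3


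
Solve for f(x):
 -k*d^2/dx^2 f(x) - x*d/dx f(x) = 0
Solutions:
 f(x) = C1 + C2*sqrt(k)*erf(sqrt(2)*x*sqrt(1/k)/2)


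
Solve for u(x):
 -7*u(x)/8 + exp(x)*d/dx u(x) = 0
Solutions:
 u(x) = C1*exp(-7*exp(-x)/8)


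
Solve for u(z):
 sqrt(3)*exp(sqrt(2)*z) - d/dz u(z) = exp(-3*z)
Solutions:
 u(z) = C1 + sqrt(6)*exp(sqrt(2)*z)/2 + exp(-3*z)/3


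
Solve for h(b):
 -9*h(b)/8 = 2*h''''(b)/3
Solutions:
 h(b) = (C1*sin(sqrt(2)*3^(3/4)*b/4) + C2*cos(sqrt(2)*3^(3/4)*b/4))*exp(-sqrt(2)*3^(3/4)*b/4) + (C3*sin(sqrt(2)*3^(3/4)*b/4) + C4*cos(sqrt(2)*3^(3/4)*b/4))*exp(sqrt(2)*3^(3/4)*b/4)


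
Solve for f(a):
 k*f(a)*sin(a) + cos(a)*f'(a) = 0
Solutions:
 f(a) = C1*exp(k*log(cos(a)))


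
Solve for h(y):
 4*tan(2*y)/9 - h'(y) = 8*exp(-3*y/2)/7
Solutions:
 h(y) = C1 + log(tan(2*y)^2 + 1)/9 + 16*exp(-3*y/2)/21


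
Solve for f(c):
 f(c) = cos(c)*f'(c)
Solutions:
 f(c) = C1*sqrt(sin(c) + 1)/sqrt(sin(c) - 1)


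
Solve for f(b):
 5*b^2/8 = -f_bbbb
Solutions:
 f(b) = C1 + C2*b + C3*b^2 + C4*b^3 - b^6/576


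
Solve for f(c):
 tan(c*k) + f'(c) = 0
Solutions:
 f(c) = C1 - Piecewise((-log(cos(c*k))/k, Ne(k, 0)), (0, True))


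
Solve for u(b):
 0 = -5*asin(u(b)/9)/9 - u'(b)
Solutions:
 Integral(1/asin(_y/9), (_y, u(b))) = C1 - 5*b/9


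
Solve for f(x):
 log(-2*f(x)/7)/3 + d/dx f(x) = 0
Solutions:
 3*Integral(1/(log(-_y) - log(7) + log(2)), (_y, f(x))) = C1 - x


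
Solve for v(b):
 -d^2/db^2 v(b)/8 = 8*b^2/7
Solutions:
 v(b) = C1 + C2*b - 16*b^4/21


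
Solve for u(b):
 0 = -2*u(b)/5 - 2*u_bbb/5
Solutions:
 u(b) = C3*exp(-b) + (C1*sin(sqrt(3)*b/2) + C2*cos(sqrt(3)*b/2))*exp(b/2)


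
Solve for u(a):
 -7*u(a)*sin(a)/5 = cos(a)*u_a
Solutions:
 u(a) = C1*cos(a)^(7/5)


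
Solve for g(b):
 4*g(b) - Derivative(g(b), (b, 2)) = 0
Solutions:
 g(b) = C1*exp(-2*b) + C2*exp(2*b)


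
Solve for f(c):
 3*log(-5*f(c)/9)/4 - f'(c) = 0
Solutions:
 -4*Integral(1/(log(-_y) - 2*log(3) + log(5)), (_y, f(c)))/3 = C1 - c


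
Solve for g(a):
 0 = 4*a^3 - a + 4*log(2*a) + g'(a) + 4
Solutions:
 g(a) = C1 - a^4 + a^2/2 - 4*a*log(a) - a*log(16)


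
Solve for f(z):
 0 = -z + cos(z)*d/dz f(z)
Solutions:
 f(z) = C1 + Integral(z/cos(z), z)


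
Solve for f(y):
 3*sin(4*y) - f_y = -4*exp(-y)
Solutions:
 f(y) = C1 - 3*cos(4*y)/4 - 4*exp(-y)


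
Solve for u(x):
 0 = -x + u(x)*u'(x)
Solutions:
 u(x) = -sqrt(C1 + x^2)
 u(x) = sqrt(C1 + x^2)
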